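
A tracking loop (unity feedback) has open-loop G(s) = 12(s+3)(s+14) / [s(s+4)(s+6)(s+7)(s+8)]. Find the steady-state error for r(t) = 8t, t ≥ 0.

64/3

System type = 1 (one pole at s=0).
K_v = lim_{s→0} s·G(s) = 12·3·14 / (4·6·7·8) = 0.375.
e_ss = 8/K_v = 8/0.375 = 64/3.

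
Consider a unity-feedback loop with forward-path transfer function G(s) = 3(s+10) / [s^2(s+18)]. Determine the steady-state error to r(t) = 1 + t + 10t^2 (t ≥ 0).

12

System type = 2 (two poles at s=0). Taking each input component in turn:
  • 1: tracked with zero error.
  • t: tracked with zero error.
  • 10t^2: e_ss = 20/K_a with K_a=5/3 → 12.
Total e_ss = 12.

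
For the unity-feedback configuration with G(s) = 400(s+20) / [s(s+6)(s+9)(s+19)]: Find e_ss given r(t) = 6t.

0.7695

The open loop has one pole at the origin → type 1 system.
K_v = lim_{s→0} s·G(s) = 400·20 / (6·9·19) = 4000/513.
e_ss = 6/K_v = 6/(4000/513) = 0.7695.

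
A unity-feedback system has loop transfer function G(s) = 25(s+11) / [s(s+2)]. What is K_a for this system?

One free integrator in G(s): this is a type 1 system.
K_a = lim_{s→0} s^2·G(s) = 0 (the extra factor of s kills the finite limit).

0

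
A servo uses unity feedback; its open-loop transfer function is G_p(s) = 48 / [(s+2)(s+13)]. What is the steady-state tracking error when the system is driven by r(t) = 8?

No free integrators in G_p(s): this is a type 0 system.
K_p = lim_{s→0} G_p(s) = 48 / (2·13) = 24/13.
e_ss = 8/(1 + K_p) = 8/(37/13) = 104/37.

104/37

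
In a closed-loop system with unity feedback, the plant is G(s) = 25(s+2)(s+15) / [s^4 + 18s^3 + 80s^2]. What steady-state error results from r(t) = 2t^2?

32/75

The denominator has no term below 80s^2 — 2 poles at s=0, type 2.
K_a = lim_{s→0} s^2·G(s) = 25·2·15 / 80 = 9.375.
r(t) = 2t^2 gives R(s) = 4/s^3.
e_ss = 4/K_a = 4/9.375 = 32/75.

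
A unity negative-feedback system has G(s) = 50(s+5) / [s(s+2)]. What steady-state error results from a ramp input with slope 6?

0.048

G(s) has one factor of s in the denominator, so the system is type 1.
K_v = lim_{s→0} s·G(s) = 50·5 / (2) = 125.
e_ss = 6/K_v = 6/125 = 0.048.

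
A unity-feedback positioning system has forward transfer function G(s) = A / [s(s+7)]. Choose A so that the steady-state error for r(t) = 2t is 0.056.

250

The open loop has one pole at the origin → type 1 system.
K_v = lim_{s→0} s·G(s) = A / (7) = (1/7)·A.
e_ss = 2/K_v = 0.056 ⇒ K_v = 250/7 ⇒ A = (250/7)/(1/7) = 250.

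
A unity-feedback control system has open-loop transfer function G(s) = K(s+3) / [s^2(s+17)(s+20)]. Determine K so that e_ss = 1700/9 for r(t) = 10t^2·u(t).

The open loop has two poles at the origin → type 2 system.
K_a = lim_{s→0} s^2·G(s) = K·3 / (17·20) = (3/340)·K.
e_ss = 20/K_a = 1700/9 ⇒ K_a = 9/85 ⇒ K = (9/85)/(3/340) = 12.

12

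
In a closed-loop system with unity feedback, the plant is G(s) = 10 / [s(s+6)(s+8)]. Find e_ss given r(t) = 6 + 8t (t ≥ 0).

The open loop has one pole at the origin → type 1 system. Treating each term separately:
  • 6: tracked with zero error.
  • 8t: e_ss = 8/K_v with K_v=5/24 → 38.4.
Total e_ss = 38.4.

38.4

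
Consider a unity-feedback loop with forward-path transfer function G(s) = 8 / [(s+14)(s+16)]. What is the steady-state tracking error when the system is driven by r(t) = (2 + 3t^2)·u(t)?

System type = 0 (no poles at s=0). Treating each term separately:
  • 2: e_ss = 2/(1+K_p) with K_p=1/28 → 56/29.
  • 3t^2: a type-0 system cannot track it, e_ss → ∞.
The unbounded component dominates.

infinity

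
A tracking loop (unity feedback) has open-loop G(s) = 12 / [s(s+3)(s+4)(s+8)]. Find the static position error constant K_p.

infinity

K_p = lim_{s→0} G(s); with 1 pole at the origin the limit diverges, so K_p = ∞.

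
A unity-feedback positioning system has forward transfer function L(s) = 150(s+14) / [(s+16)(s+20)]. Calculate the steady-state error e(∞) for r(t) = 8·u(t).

128/121

No free integrators in L(s): this is a type 0 system.
K_p = lim_{s→0} L(s) = 150·14 / (16·20) = 6.5625.
e_ss = 8/(1 + K_p) = 8/7.5625 = 128/121.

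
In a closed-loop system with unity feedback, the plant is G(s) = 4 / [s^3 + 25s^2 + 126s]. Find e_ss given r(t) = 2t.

Factoring s from the denominator leaves a polynomial with constant term 126, so the system is type 1.
K_v = lim_{s→0} s·G(s) = 4 / 126 = 2/63.
e_ss = 2/K_v = 2/(2/63) = 63.

63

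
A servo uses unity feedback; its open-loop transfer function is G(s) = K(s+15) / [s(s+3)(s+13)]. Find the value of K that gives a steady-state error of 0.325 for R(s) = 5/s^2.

The open loop has one pole at the origin → type 1 system.
K_v = lim_{s→0} s·G(s) = K·15 / (3·13) = (5/13)·K.
e_ss = 5/K_v = 0.325 ⇒ K_v = 200/13 ⇒ K = (200/13)/(5/13) = 40.

40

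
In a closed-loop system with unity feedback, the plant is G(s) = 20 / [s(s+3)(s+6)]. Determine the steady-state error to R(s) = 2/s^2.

1.8

One free integrator in G(s): this is a type 1 system.
K_v = lim_{s→0} s·G(s) = 20 / (3·6) = 10/9.
e_ss = 2/K_v = 2/(10/9) = 1.8.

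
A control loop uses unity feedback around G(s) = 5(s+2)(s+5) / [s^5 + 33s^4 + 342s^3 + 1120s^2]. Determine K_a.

Lowest-order denominator term is 1120s^2, so the open loop has 2 poles at the origin → type 2 system.
K_a = lim_{s→0} s^2·G(s) = 5·2·5 / 1120 = 5/112.

5/112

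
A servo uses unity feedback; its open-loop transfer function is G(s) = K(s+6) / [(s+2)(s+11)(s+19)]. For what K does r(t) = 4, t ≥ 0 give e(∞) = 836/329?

No free integrators in G(s): this is a type 0 system.
K_p = lim_{s→0} G(s) = K·6 / (2·11·19) = (3/209)·K.
e_ss = 4/(1 + K_p) = 836/329 ⇒ 1 + (3/209)·K = 329/209 ⇒ K = 40.

40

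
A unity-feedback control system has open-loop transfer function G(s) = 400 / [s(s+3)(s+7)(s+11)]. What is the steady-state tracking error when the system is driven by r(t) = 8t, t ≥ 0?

4.62

System type = 1 (one pole at s=0).
K_v = lim_{s→0} s·G(s) = 400 / (3·7·11) = 400/231.
e_ss = 8/K_v = 8/(400/231) = 4.62.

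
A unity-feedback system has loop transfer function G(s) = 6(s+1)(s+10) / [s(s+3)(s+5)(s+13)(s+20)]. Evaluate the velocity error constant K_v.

1/65

G(s) has one factor of s in the denominator, so the system is type 1.
K_v = lim_{s→0} s·G(s) = 6·1·10 / (3·5·13·20) = 1/65.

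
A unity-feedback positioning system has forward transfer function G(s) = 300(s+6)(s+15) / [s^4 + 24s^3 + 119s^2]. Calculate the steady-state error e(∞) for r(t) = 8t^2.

238/3375

Lowest-order denominator term is 119s^2, so the open loop has 2 poles at the origin → type 2 system.
K_a = lim_{s→0} s^2·G(s) = 300·6·15 / 119 = 27000/119.
r(t) = 8t^2 gives R(s) = 16/s^3.
e_ss = 16/K_a = 16/(27000/119) = 238/3375.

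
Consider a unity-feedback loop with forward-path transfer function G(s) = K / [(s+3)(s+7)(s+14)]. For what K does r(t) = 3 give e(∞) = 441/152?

10

No free integrators in G(s): this is a type 0 system.
K_p = lim_{s→0} G(s) = K / (3·7·14) = (1/294)·K.
e_ss = 3/(1 + K_p) = 441/152 ⇒ 1 + (1/294)·K = 152/147 ⇒ K = 10.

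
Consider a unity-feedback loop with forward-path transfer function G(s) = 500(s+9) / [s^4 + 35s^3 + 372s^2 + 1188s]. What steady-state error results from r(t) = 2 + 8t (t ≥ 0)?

Factoring s from the denominator leaves a polynomial with constant term 1188, so the system is type 1. By superposition:
  • 2: tracked with zero error.
  • 8t: e_ss = 8/K_v with K_v=125/33 → 2.112.
Total e_ss = 2.112.

2.112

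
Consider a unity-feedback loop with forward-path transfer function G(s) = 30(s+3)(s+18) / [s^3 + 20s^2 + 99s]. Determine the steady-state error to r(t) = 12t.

Factoring s from the denominator leaves a polynomial with constant term 99, so the system is type 1.
K_v = lim_{s→0} s·G(s) = 30·3·18 / 99 = 180/11.
e_ss = 12/K_v = 12/(180/11) = 11/15.

11/15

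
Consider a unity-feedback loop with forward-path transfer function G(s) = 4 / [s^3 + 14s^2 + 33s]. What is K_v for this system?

Lowest-order denominator term is 33s, so the open loop has 1 pole at the origin → type 1 system.
K_v = lim_{s→0} s·G(s) = 4 / 33 = 4/33.

4/33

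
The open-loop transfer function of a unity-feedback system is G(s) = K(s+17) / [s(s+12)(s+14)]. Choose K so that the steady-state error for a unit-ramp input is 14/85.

60

One free integrator in G(s): this is a type 1 system.
K_v = lim_{s→0} s·G(s) = K·17 / (12·14) = (17/168)·K.
e_ss = 1/K_v = 14/85 ⇒ K_v = 85/14 ⇒ K = (85/14)/(17/168) = 60.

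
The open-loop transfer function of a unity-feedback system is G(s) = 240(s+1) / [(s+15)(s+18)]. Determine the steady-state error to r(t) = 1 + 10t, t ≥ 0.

The open loop has no poles at the origin → type 0 system. By superposition:
  • 1: e_ss = 1/(1+K_p) with K_p=8/9 → 9/17.
  • 10t: a type-0 system cannot track it, e_ss → ∞.
The unbounded component dominates.

infinity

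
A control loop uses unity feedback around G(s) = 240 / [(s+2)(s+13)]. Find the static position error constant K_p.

120/13

The open loop has no poles at the origin → type 0 system.
K_p = lim_{s→0} G(s) = 240 / (2·13) = 120/13.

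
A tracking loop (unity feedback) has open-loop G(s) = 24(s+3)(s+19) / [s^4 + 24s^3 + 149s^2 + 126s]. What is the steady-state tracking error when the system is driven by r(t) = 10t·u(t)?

35/38

Lowest-order denominator term is 126s, so the open loop has 1 pole at the origin → type 1 system.
K_v = lim_{s→0} s·G(s) = 24·3·19 / 126 = 76/7.
e_ss = 10/K_v = 10/(76/7) = 35/38.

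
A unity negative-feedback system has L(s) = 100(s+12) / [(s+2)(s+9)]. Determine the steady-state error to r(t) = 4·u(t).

L(s) has no factors of s in the denominator, so the system is type 0.
K_p = lim_{s→0} L(s) = 100·12 / (2·9) = 200/3.
e_ss = 4/(1 + K_p) = 4/(203/3) = 12/203.

12/203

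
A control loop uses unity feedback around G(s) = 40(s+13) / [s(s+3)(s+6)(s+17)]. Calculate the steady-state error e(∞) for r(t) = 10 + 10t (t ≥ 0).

One free integrator in G(s): this is a type 1 system. Taking each input component in turn:
  • 10: tracked with zero error.
  • 10t: e_ss = 10/K_v with K_v=260/153 → 153/26.
Total e_ss = 153/26.

153/26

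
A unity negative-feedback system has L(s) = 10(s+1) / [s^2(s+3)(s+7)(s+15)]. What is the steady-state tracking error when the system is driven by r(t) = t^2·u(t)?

The open loop has two poles at the origin → type 2 system.
K_a = lim_{s→0} s^2·L(s) = 10·1 / (3·7·15) = 2/63.
r(t) = t^2 gives R(s) = 2/s^3.
e_ss = 2/K_a = 2/(2/63) = 63.

63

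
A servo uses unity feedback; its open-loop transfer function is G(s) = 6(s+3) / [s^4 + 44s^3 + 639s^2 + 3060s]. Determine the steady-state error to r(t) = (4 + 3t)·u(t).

510

Lowest-order denominator term is 3060s, so the open loop has 1 pole at the origin → type 1 system. Treating each term separately:
  • 4: tracked with zero error.
  • 3t: e_ss = 3/K_v with K_v=1/170 → 510.
Total e_ss = 510.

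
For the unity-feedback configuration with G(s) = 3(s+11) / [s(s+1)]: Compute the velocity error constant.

The open loop has one pole at the origin → type 1 system.
K_v = lim_{s→0} s·G(s) = 3·11 / (1) = 33.

33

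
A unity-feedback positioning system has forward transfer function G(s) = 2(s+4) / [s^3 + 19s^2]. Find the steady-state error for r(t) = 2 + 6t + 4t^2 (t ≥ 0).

19

Factoring s^2 from the denominator leaves a polynomial with constant term 19, so the system is type 2. Treating each term separately:
  • 2: tracked with zero error.
  • 6t: tracked with zero error.
  • 4t^2: e_ss = 8/K_a with K_a=8/19 → 19.
Total e_ss = 19.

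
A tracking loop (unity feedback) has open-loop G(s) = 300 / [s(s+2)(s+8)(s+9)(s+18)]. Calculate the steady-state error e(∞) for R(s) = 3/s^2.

25.92

G(s) has one factor of s in the denominator, so the system is type 1.
K_v = lim_{s→0} s·G(s) = 300 / (2·8·9·18) = 25/216.
e_ss = 3/K_v = 3/(25/216) = 25.92.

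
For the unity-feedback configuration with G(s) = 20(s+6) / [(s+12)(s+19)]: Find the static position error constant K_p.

10/19

System type = 0 (no poles at s=0).
K_p = lim_{s→0} G(s) = 20·6 / (12·19) = 10/19.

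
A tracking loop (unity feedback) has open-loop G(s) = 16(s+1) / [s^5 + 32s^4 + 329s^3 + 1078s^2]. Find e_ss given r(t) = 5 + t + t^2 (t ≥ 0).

The denominator has no term below 1078s^2 — 2 poles at s=0, type 2. Taking each input component in turn:
  • 5: tracked with zero error.
  • t: tracked with zero error.
  • t^2: e_ss = 2/K_a with K_a=8/539 → 134.75.
Total e_ss = 134.75.

134.75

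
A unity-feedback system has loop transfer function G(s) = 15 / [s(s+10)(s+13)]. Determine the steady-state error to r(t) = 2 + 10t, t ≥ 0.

One free integrator in G(s): this is a type 1 system. Taking each input component in turn:
  • 2: tracked with zero error.
  • 10t: e_ss = 10/K_v with K_v=3/26 → 260/3.
Total e_ss = 260/3.

260/3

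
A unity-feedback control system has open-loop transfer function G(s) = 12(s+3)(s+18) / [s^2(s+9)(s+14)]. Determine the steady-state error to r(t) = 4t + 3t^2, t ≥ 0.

7/6

The open loop has two poles at the origin → type 2 system. Treating each term separately:
  • 4t: tracked with zero error.
  • 3t^2: e_ss = 6/K_a with K_a=36/7 → 7/6.
Total e_ss = 7/6.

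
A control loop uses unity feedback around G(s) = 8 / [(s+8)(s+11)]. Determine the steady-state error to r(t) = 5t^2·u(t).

System type = 0 (no poles at s=0).
K_a = lim_{s→0} s^2·G(s) = 0; the steady-state error to this parabolic input grows without bound.

infinity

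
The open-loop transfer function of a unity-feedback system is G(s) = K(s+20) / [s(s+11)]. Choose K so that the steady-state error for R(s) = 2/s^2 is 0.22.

5

One free integrator in G(s): this is a type 1 system.
K_v = lim_{s→0} s·G(s) = K·20 / (11) = (20/11)·K.
e_ss = 2/K_v = 0.22 ⇒ K_v = 100/11 ⇒ K = (100/11)/(20/11) = 5.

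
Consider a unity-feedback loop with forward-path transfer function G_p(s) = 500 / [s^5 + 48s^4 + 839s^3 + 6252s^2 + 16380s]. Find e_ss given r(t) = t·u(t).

The denominator has no term below 16380s — 1 pole at s=0, type 1.
K_v = lim_{s→0} s·G_p(s) = 500 / 16380 = 25/819.
e_ss = 1/K_v = 1/(25/819) = 32.76.

32.76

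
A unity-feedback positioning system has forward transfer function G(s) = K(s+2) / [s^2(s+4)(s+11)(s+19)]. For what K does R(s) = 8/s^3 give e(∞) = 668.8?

Two free integrators in G(s): this is a type 2 system.
K_a = lim_{s→0} s^2·G(s) = K·2 / (4·11·19) = (1/418)·K.
e_ss = 8/K_a = 668.8 ⇒ K_a = 5/418 ⇒ K = (5/418)/(1/418) = 5.

5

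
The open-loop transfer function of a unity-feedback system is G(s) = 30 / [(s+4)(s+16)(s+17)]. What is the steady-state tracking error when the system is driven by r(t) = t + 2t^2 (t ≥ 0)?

infinity

G(s) has no factors of s in the denominator, so the system is type 0. By superposition:
  • t: a type-0 system cannot track it, e_ss → ∞.
  • 2t^2: a type-0 system cannot track it, e_ss → ∞.
The unbounded component dominates.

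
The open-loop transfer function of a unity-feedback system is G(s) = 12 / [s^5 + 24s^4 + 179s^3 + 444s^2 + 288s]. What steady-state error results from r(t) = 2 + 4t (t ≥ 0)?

The denominator has no term below 288s — 1 pole at s=0, type 1. By superposition:
  • 2: tracked with zero error.
  • 4t: e_ss = 4/K_v with K_v=1/24 → 96.
Total e_ss = 96.

96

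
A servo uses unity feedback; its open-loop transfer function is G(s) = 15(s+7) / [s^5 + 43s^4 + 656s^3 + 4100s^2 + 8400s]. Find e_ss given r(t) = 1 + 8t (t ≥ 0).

Factoring s from the denominator leaves a polynomial with constant term 8400, so the system is type 1. By superposition:
  • 1: tracked with zero error.
  • 8t: e_ss = 8/K_v with K_v=0.0125 → 640.
Total e_ss = 640.

640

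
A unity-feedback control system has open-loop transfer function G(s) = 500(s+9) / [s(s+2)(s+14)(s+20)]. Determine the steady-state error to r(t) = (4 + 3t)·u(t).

28/75

System type = 1 (one pole at s=0). By superposition:
  • 4: tracked with zero error.
  • 3t: e_ss = 3/K_v with K_v=225/28 → 28/75.
Total e_ss = 28/75.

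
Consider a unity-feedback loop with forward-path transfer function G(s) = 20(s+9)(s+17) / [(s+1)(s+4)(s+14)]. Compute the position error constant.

765/14

The open loop has no poles at the origin → type 0 system.
K_p = lim_{s→0} G(s) = 20·9·17 / (1·4·14) = 765/14.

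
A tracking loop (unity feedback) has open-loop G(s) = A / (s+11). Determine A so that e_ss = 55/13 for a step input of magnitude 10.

15

System type = 0 (no poles at s=0).
K_p = lim_{s→0} G(s) = A / (11) = (1/11)·A.
e_ss = 10/(1 + K_p) = 55/13 ⇒ 1 + (1/11)·A = 26/11 ⇒ A = 15.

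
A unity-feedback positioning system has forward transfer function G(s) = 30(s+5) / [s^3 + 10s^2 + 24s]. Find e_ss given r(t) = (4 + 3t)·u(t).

Factoring s from the denominator leaves a polynomial with constant term 24, so the system is type 1. By superposition:
  • 4: tracked with zero error.
  • 3t: e_ss = 3/K_v with K_v=6.25 → 0.48.
Total e_ss = 0.48.

0.48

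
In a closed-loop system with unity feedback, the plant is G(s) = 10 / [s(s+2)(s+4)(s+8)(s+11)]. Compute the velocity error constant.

5/352

System type = 1 (one pole at s=0).
K_v = lim_{s→0} s·G(s) = 10 / (2·4·8·11) = 5/352.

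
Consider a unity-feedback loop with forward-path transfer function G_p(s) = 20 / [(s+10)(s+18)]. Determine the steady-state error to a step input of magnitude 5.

No free integrators in G_p(s): this is a type 0 system.
K_p = lim_{s→0} G_p(s) = 20 / (10·18) = 1/9.
e_ss = 5/(1 + K_p) = 5/(10/9) = 4.5.

4.5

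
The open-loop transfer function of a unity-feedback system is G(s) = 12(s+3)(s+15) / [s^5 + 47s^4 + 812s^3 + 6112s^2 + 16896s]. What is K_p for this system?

K_p = lim_{s→0} G(s); with 1 pole at the origin the limit diverges, so K_p = ∞.

infinity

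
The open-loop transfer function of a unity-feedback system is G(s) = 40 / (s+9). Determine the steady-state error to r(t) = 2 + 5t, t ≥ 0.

G(s) has no factors of s in the denominator, so the system is type 0. Treating each term separately:
  • 2: e_ss = 2/(1+K_p) with K_p=40/9 → 18/49.
  • 5t: a type-0 system cannot track it, e_ss → ∞.
The unbounded component dominates.

infinity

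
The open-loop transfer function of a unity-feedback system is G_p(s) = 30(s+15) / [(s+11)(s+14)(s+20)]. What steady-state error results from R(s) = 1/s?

No free integrators in G_p(s): this is a type 0 system.
K_p = lim_{s→0} G_p(s) = 30·15 / (11·14·20) = 45/308.
e_ss = 1/(1 + K_p) = 1/(353/308) = 308/353.

308/353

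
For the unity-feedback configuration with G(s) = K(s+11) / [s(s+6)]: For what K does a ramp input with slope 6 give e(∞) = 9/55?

20

System type = 1 (one pole at s=0).
K_v = lim_{s→0} s·G(s) = K·11 / (6) = (11/6)·K.
e_ss = 6/K_v = 9/55 ⇒ K_v = 110/3 ⇒ K = (110/3)/(11/6) = 20.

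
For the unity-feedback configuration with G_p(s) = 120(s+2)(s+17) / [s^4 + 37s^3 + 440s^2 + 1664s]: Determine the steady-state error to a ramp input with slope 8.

832/255

Factoring s from the denominator leaves a polynomial with constant term 1664, so the system is type 1.
K_v = lim_{s→0} s·G_p(s) = 120·2·17 / 1664 = 255/104.
e_ss = 8/K_v = 8/(255/104) = 832/255.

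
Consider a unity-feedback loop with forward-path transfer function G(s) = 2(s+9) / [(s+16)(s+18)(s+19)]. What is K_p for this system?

G(s) has no factors of s in the denominator, so the system is type 0.
K_p = lim_{s→0} G(s) = 2·9 / (16·18·19) = 1/304.

1/304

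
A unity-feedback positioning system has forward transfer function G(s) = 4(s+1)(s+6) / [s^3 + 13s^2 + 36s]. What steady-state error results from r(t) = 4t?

Lowest-order denominator term is 36s, so the open loop has 1 pole at the origin → type 1 system.
K_v = lim_{s→0} s·G(s) = 4·1·6 / 36 = 2/3.
e_ss = 4/K_v = 4/(2/3) = 6.

6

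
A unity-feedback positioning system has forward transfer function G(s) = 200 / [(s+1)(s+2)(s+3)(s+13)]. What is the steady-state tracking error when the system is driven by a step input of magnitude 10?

390/139

G(s) has no factors of s in the denominator, so the system is type 0.
K_p = lim_{s→0} G(s) = 200 / (1·2·3·13) = 100/39.
e_ss = 10/(1 + K_p) = 10/(139/39) = 390/139.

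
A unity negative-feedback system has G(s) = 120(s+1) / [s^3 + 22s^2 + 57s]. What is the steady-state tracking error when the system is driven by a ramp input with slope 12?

The denominator has no term below 57s — 1 pole at s=0, type 1.
K_v = lim_{s→0} s·G(s) = 120·1 / 57 = 40/19.
e_ss = 12/K_v = 12/(40/19) = 5.7.

5.7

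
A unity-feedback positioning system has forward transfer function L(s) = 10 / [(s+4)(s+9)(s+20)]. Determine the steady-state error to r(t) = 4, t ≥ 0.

The open loop has no poles at the origin → type 0 system.
K_p = lim_{s→0} L(s) = 10 / (4·9·20) = 1/72.
e_ss = 4/(1 + K_p) = 4/(73/72) = 288/73.

288/73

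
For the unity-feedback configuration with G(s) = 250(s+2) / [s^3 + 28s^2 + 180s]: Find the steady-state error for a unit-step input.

0

The denominator has no term below 180s — 1 pole at s=0, type 1.
K_p = ∞ for a type-1 system; e_ss to a step is zero.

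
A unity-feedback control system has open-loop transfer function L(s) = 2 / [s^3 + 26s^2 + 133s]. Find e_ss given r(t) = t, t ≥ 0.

Lowest-order denominator term is 133s, so the open loop has 1 pole at the origin → type 1 system.
K_v = lim_{s→0} s·L(s) = 2 / 133 = 2/133.
e_ss = 1/K_v = 1/(2/133) = 66.5.

66.5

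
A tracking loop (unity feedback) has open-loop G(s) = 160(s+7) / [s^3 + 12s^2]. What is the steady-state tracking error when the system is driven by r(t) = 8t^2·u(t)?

6/35

Factoring s^2 from the denominator leaves a polynomial with constant term 12, so the system is type 2.
K_a = lim_{s→0} s^2·G(s) = 160·7 / 12 = 280/3.
r(t) = 8t^2 gives R(s) = 16/s^3.
e_ss = 16/K_a = 16/(280/3) = 6/35.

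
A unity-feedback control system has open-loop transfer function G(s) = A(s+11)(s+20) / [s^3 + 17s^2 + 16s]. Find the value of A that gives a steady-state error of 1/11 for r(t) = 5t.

4

Factoring s from the denominator leaves a polynomial with constant term 16, so the system is type 1.
K_v = lim_{s→0} s·G(s) = A·11·20 / 16 = 13.75·A.
e_ss = 5/K_v = 1/11 ⇒ K_v = 55 ⇒ A = 55/13.75 = 4.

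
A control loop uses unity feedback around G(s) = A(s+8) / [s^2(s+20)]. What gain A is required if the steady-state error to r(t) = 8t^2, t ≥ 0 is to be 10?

Two free integrators in G(s): this is a type 2 system.
K_a = lim_{s→0} s^2·G(s) = A·8 / (20) = 0.4·A.
e_ss = 16/K_a = 10 ⇒ K_a = 1.6 ⇒ A = 1.6/0.4 = 4.

4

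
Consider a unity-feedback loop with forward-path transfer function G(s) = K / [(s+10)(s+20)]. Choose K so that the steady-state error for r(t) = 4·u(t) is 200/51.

The open loop has no poles at the origin → type 0 system.
K_p = lim_{s→0} G(s) = K / (10·20) = 0.005·K.
e_ss = 4/(1 + K_p) = 200/51 ⇒ 1 + 0.005·K = 1.02 ⇒ K = 4.

4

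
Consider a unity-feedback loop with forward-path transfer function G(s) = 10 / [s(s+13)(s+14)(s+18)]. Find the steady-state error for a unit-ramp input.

One free integrator in G(s): this is a type 1 system.
K_v = lim_{s→0} s·G(s) = 10 / (13·14·18) = 5/1638.
e_ss = 1/K_v = 1/(5/1638) = 327.6.

327.6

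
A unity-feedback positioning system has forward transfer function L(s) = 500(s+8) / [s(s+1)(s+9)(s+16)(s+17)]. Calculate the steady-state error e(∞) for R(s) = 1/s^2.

One free integrator in L(s): this is a type 1 system.
K_v = lim_{s→0} s·L(s) = 500·8 / (1·9·16·17) = 250/153.
e_ss = 1/K_v = 1/(250/153) = 0.612.

0.612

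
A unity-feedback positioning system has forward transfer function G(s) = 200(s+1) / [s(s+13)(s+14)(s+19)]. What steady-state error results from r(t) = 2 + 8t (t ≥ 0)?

One free integrator in G(s): this is a type 1 system. Treating each term separately:
  • 2: tracked with zero error.
  • 8t: e_ss = 8/K_v with K_v=100/1729 → 138.32.
Total e_ss = 138.32.

138.32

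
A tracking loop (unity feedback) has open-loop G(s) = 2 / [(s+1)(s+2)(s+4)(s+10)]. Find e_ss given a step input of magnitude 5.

System type = 0 (no poles at s=0).
K_p = lim_{s→0} G(s) = 2 / (1·2·4·10) = 0.025.
e_ss = 5/(1 + K_p) = 5/1.025 = 200/41.

200/41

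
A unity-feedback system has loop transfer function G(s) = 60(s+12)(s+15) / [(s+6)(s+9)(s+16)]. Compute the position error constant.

The open loop has no poles at the origin → type 0 system.
K_p = lim_{s→0} G(s) = 60·12·15 / (6·9·16) = 12.5.

12.5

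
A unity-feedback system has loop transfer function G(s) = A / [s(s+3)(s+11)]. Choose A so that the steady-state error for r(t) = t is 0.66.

50

One free integrator in G(s): this is a type 1 system.
K_v = lim_{s→0} s·G(s) = A / (3·11) = (1/33)·A.
e_ss = 1/K_v = 0.66 ⇒ K_v = 50/33 ⇒ A = (50/33)/(1/33) = 50.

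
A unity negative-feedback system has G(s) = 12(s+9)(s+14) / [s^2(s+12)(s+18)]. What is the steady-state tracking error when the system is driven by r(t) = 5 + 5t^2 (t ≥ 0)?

System type = 2 (two poles at s=0). Taking each input component in turn:
  • 5: tracked with zero error.
  • 5t^2: e_ss = 10/K_a with K_a=7 → 10/7.
Total e_ss = 10/7.

10/7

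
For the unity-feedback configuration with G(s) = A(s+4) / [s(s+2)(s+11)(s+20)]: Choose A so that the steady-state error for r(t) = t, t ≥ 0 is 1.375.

One free integrator in G(s): this is a type 1 system.
K_v = lim_{s→0} s·G(s) = A·4 / (2·11·20) = (1/110)·A.
e_ss = 1/K_v = 1.375 ⇒ K_v = 8/11 ⇒ A = (8/11)/(1/110) = 80.

80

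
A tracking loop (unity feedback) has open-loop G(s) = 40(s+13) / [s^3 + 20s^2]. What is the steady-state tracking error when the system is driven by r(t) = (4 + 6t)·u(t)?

Lowest-order denominator term is 20s^2, so the open loop has 2 poles at the origin → type 2 system. Treating each term separately:
  • 4: tracked with zero error.
  • 6t: tracked with zero error.
Total e_ss = 0.

0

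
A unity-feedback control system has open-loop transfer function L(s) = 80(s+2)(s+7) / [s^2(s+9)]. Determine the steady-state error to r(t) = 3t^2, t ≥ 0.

27/560

The open loop has two poles at the origin → type 2 system.
K_a = lim_{s→0} s^2·L(s) = 80·2·7 / (9) = 1120/9.
r(t) = 3t^2 gives R(s) = 6/s^3.
e_ss = 6/K_a = 6/(1120/9) = 27/560.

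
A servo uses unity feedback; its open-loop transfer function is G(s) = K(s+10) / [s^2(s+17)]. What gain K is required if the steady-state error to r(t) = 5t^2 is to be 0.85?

System type = 2 (two poles at s=0).
K_a = lim_{s→0} s^2·G(s) = K·10 / (17) = (10/17)·K.
e_ss = 10/K_a = 0.85 ⇒ K_a = 200/17 ⇒ K = (200/17)/(10/17) = 20.

20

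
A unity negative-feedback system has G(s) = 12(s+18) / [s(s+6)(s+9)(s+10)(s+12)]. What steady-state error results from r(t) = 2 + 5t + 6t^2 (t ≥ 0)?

G(s) has one factor of s in the denominator, so the system is type 1. Taking each input component in turn:
  • 2: tracked with zero error.
  • 5t: e_ss = 5/K_v with K_v=1/30 → 150.
  • 6t^2: a type-1 system cannot track it, e_ss → ∞.
The unbounded component dominates.

infinity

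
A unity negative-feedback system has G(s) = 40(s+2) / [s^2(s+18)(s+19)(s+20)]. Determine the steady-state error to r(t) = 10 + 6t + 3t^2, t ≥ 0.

G(s) has two factors of s in the denominator, so the system is type 2. Taking each input component in turn:
  • 10: tracked with zero error.
  • 6t: tracked with zero error.
  • 3t^2: e_ss = 6/K_a with K_a=2/171 → 513.
Total e_ss = 513.

513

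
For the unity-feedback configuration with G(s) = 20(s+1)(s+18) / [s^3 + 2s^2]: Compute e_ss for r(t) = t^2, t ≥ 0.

Lowest-order denominator term is 2s^2, so the open loop has 2 poles at the origin → type 2 system.
K_a = lim_{s→0} s^2·G(s) = 20·1·18 / 2 = 180.
r(t) = t^2 gives R(s) = 2/s^3.
e_ss = 2/K_a = 2/180 = 1/90.

1/90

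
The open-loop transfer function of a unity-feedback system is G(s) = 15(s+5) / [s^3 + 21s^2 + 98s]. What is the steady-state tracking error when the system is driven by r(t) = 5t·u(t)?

Factoring s from the denominator leaves a polynomial with constant term 98, so the system is type 1.
K_v = lim_{s→0} s·G(s) = 15·5 / 98 = 75/98.
e_ss = 5/K_v = 5/(75/98) = 98/15.

98/15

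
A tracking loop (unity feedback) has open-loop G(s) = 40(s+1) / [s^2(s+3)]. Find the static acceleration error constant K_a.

G(s) has two factors of s in the denominator, so the system is type 2.
K_a = lim_{s→0} s^2·G(s) = 40·1 / (3) = 40/3.

40/3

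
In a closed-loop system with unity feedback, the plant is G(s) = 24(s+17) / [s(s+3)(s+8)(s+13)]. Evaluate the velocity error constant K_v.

The open loop has one pole at the origin → type 1 system.
K_v = lim_{s→0} s·G(s) = 24·17 / (3·8·13) = 17/13.

17/13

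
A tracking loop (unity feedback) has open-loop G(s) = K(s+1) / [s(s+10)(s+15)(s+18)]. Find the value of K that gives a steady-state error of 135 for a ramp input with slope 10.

200

One free integrator in G(s): this is a type 1 system.
K_v = lim_{s→0} s·G(s) = K·1 / (10·15·18) = (1/2700)·K.
e_ss = 10/K_v = 135 ⇒ K_v = 2/27 ⇒ K = (2/27)/(1/2700) = 200.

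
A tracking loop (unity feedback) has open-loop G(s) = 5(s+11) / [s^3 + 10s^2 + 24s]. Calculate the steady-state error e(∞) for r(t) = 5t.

Factoring s from the denominator leaves a polynomial with constant term 24, so the system is type 1.
K_v = lim_{s→0} s·G(s) = 5·11 / 24 = 55/24.
e_ss = 5/K_v = 5/(55/24) = 24/11.

24/11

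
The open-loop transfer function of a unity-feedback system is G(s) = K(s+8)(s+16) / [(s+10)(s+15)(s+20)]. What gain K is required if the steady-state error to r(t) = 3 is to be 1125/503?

8

The open loop has no poles at the origin → type 0 system.
K_p = lim_{s→0} G(s) = K·8·16 / (10·15·20) = (16/375)·K.
e_ss = 3/(1 + K_p) = 1125/503 ⇒ 1 + (16/375)·K = 503/375 ⇒ K = 8.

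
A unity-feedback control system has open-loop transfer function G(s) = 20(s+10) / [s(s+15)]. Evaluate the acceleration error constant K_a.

One free integrator in G(s): this is a type 1 system.
K_a = lim_{s→0} s^2·G(s) = 0 (the extra factor of s kills the finite limit).

0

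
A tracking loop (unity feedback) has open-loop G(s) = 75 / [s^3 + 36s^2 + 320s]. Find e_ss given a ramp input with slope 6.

Factoring s from the denominator leaves a polynomial with constant term 320, so the system is type 1.
K_v = lim_{s→0} s·G(s) = 75 / 320 = 15/64.
e_ss = 6/K_v = 6/(15/64) = 25.6.

25.6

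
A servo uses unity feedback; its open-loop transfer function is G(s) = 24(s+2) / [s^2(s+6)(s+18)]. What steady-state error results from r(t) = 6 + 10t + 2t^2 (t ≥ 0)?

9

The open loop has two poles at the origin → type 2 system. Treating each term separately:
  • 6: tracked with zero error.
  • 10t: tracked with zero error.
  • 2t^2: e_ss = 4/K_a with K_a=4/9 → 9.
Total e_ss = 9.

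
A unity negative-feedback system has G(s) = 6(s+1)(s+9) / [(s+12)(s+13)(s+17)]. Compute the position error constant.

9/442

The open loop has no poles at the origin → type 0 system.
K_p = lim_{s→0} G(s) = 6·1·9 / (12·13·17) = 9/442.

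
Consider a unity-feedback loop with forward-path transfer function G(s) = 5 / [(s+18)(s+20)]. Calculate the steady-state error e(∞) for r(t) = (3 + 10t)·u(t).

infinity

No free integrators in G(s): this is a type 0 system. By superposition:
  • 3: e_ss = 3/(1+K_p) with K_p=1/72 → 216/73.
  • 10t: a type-0 system cannot track it, e_ss → ∞.
The unbounded component dominates.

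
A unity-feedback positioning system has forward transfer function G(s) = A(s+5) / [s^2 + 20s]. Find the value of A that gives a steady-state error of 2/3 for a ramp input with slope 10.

60

Factoring s from the denominator leaves a polynomial with constant term 20, so the system is type 1.
K_v = lim_{s→0} s·G(s) = A·5 / 20 = 0.25·A.
e_ss = 10/K_v = 2/3 ⇒ K_v = 15 ⇒ A = 15/0.25 = 60.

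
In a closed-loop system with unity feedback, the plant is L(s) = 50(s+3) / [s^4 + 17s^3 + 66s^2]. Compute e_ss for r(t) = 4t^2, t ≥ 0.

Factoring s^2 from the denominator leaves a polynomial with constant term 66, so the system is type 2.
K_a = lim_{s→0} s^2·L(s) = 50·3 / 66 = 25/11.
r(t) = 4t^2 gives R(s) = 8/s^3.
e_ss = 8/K_a = 8/(25/11) = 3.52.

3.52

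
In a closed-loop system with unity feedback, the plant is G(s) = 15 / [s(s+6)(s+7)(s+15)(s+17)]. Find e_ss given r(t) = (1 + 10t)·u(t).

7140

One free integrator in G(s): this is a type 1 system. By superposition:
  • 1: tracked with zero error.
  • 10t: e_ss = 10/K_v with K_v=1/714 → 7140.
Total e_ss = 7140.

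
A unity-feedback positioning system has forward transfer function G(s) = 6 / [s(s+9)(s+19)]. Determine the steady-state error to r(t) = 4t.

One free integrator in G(s): this is a type 1 system.
K_v = lim_{s→0} s·G(s) = 6 / (9·19) = 2/57.
e_ss = 4/K_v = 4/(2/57) = 114.

114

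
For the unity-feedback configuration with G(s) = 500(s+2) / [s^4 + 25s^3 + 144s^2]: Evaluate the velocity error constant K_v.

K_v = lim_{s→0} s·G(s); with 2 poles at the origin the limit diverges, so K_v = ∞.

infinity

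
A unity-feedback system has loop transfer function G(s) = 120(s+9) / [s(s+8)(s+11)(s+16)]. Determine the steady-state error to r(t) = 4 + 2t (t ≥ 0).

352/135

One free integrator in G(s): this is a type 1 system. Taking each input component in turn:
  • 4: tracked with zero error.
  • 2t: e_ss = 2/K_v with K_v=135/176 → 352/135.
Total e_ss = 352/135.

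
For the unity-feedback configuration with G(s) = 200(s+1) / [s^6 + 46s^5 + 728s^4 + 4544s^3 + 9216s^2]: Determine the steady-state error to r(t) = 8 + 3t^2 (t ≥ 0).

276.48

Factoring s^2 from the denominator leaves a polynomial with constant term 9216, so the system is type 2. Taking each input component in turn:
  • 8: tracked with zero error.
  • 3t^2: e_ss = 6/K_a with K_a=25/1152 → 276.48.
Total e_ss = 276.48.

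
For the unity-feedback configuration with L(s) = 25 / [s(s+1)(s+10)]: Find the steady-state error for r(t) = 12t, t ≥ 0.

4.8

The open loop has one pole at the origin → type 1 system.
K_v = lim_{s→0} s·L(s) = 25 / (1·10) = 2.5.
e_ss = 12/K_v = 12/2.5 = 4.8.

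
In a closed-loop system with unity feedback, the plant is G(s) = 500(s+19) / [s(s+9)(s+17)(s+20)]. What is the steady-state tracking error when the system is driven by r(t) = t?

153/475

System type = 1 (one pole at s=0).
K_v = lim_{s→0} s·G(s) = 500·19 / (9·17·20) = 475/153.
e_ss = 1/K_v = 1/(475/153) = 153/475.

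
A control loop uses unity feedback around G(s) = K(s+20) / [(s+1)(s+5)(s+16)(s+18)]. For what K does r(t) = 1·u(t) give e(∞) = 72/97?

G(s) has no factors of s in the denominator, so the system is type 0.
K_p = lim_{s→0} G(s) = K·20 / (1·5·16·18) = (1/72)·K.
e_ss = 1/(1 + K_p) = 72/97 ⇒ 1 + (1/72)·K = 97/72 ⇒ K = 25.

25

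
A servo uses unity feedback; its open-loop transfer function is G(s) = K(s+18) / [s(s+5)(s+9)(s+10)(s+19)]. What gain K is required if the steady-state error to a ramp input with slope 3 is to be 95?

System type = 1 (one pole at s=0).
K_v = lim_{s→0} s·G(s) = K·18 / (5·9·10·19) = (1/475)·K.
e_ss = 3/K_v = 95 ⇒ K_v = 3/95 ⇒ K = (3/95)/(1/475) = 15.

15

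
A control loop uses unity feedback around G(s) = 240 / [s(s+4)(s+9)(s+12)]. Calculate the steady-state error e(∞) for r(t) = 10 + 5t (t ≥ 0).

9

System type = 1 (one pole at s=0). Taking each input component in turn:
  • 10: tracked with zero error.
  • 5t: e_ss = 5/K_v with K_v=5/9 → 9.
Total e_ss = 9.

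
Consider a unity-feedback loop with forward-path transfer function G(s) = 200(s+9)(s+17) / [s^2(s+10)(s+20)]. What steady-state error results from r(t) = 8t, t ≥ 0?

G(s) has two factors of s in the denominator, so the system is type 2.
K_v = ∞ for a type-2 system; e_ss to a ramp is zero.

0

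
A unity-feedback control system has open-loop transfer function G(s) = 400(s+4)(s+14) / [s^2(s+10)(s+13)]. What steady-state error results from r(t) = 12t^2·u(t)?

39/280

The open loop has two poles at the origin → type 2 system.
K_a = lim_{s→0} s^2·G(s) = 400·4·14 / (10·13) = 2240/13.
r(t) = 12t^2 gives R(s) = 24/s^3.
e_ss = 24/K_a = 24/(2240/13) = 39/280.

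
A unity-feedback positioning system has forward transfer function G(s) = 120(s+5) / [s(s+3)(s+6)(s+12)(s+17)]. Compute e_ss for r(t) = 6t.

The open loop has one pole at the origin → type 1 system.
K_v = lim_{s→0} s·G(s) = 120·5 / (3·6·12·17) = 25/153.
e_ss = 6/K_v = 6/(25/153) = 36.72.

36.72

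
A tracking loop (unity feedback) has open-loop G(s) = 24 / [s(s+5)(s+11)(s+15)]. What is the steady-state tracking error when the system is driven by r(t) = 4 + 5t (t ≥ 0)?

System type = 1 (one pole at s=0). Taking each input component in turn:
  • 4: tracked with zero error.
  • 5t: e_ss = 5/K_v with K_v=8/275 → 171.875.
Total e_ss = 171.875.

171.875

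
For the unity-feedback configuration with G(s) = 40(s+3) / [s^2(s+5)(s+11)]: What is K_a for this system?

System type = 2 (two poles at s=0).
K_a = lim_{s→0} s^2·G(s) = 40·3 / (5·11) = 24/11.

24/11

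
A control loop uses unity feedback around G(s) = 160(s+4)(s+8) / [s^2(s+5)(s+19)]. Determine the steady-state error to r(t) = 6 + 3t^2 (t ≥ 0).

G(s) has two factors of s in the denominator, so the system is type 2. Treating each term separately:
  • 6: tracked with zero error.
  • 3t^2: e_ss = 6/K_a with K_a=1024/19 → 57/512.
Total e_ss = 57/512.

57/512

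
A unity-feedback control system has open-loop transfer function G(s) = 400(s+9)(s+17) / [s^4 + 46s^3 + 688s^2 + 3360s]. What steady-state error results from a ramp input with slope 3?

Factoring s from the denominator leaves a polynomial with constant term 3360, so the system is type 1.
K_v = lim_{s→0} s·G(s) = 400·9·17 / 3360 = 255/14.
e_ss = 3/K_v = 3/(255/14) = 14/85.

14/85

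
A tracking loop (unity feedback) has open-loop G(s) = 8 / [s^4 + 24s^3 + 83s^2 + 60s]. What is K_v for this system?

2/15

The denominator has no term below 60s — 1 pole at s=0, type 1.
K_v = lim_{s→0} s·G(s) = 8 / 60 = 2/15.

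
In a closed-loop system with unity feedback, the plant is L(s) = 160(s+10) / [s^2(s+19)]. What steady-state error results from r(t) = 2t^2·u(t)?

L(s) has two factors of s in the denominator, so the system is type 2.
K_a = lim_{s→0} s^2·L(s) = 160·10 / (19) = 1600/19.
r(t) = 2t^2 gives R(s) = 4/s^3.
e_ss = 4/K_a = 4/(1600/19) = 0.0475.

0.0475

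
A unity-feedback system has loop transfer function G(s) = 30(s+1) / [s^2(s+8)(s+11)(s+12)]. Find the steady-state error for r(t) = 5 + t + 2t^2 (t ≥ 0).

System type = 2 (two poles at s=0). Treating each term separately:
  • 5: tracked with zero error.
  • t: tracked with zero error.
  • 2t^2: e_ss = 4/K_a with K_a=5/176 → 140.8.
Total e_ss = 140.8.

140.8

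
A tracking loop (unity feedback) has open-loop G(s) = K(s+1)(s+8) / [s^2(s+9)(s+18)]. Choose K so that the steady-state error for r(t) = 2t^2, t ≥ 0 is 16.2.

G(s) has two factors of s in the denominator, so the system is type 2.
K_a = lim_{s→0} s^2·G(s) = K·1·8 / (9·18) = (4/81)·K.
e_ss = 4/K_a = 16.2 ⇒ K_a = 20/81 ⇒ K = (20/81)/(4/81) = 5.

5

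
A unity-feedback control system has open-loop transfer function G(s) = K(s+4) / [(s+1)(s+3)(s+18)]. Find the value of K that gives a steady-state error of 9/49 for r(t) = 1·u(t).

60

G(s) has no factors of s in the denominator, so the system is type 0.
K_p = lim_{s→0} G(s) = K·4 / (1·3·18) = (2/27)·K.
e_ss = 1/(1 + K_p) = 9/49 ⇒ 1 + (2/27)·K = 49/9 ⇒ K = 60.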